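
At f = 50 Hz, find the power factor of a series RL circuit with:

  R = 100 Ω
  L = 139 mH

Step 1 — Angular frequency: ω = 2π·f = 2π·50 = 314.2 rad/s.
Step 2 — Component impedances:
  R: Z = R = 100 Ω
  L: Z = jωL = j·314.2·0.139 = 0 + j43.67 Ω
Step 3 — Series combination: Z_total = R + L = 100 + j43.67 Ω = 109.1∠23.6° Ω.
Step 4 — Power factor: PF = cos(φ) = Re(Z)/|Z| = 100/109.12 = 0.9164.
Step 5 — Type: Im(Z) = 43.67 ⇒ lagging (phase φ = 23.6°).

PF = 0.9164 (lagging, φ = 23.6°)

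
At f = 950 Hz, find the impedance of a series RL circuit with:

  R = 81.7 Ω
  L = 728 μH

Step 1 — Angular frequency: ω = 2π·f = 2π·950 = 5969 rad/s.
Step 2 — Component impedances:
  R: Z = R = 81.7 Ω
  L: Z = jωL = j·5969·0.000728 = 0 + j4.345 Ω
Step 3 — Series combination: Z_total = R + L = 81.7 + j4.345 Ω = 81.82∠3.0° Ω.

Z = 81.7 + j4.345 Ω = 81.82∠3.0° Ω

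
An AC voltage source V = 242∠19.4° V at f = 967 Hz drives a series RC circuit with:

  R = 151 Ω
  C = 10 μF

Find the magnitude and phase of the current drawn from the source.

Step 1 — Angular frequency: ω = 2π·f = 2π·967 = 6076 rad/s.
Step 2 — Component impedances:
  R: Z = R = 151 Ω
  C: Z = 1/(jωC) = -j/(ω·C) = 0 - j16.46 Ω
Step 3 — Series combination: Z_total = R + C = 151 - j16.46 Ω = 151.9∠-6.2° Ω.
Step 4 — Source phasor: V = 242∠19.4° V = 228.3 + j80.38 V.
Step 5 — Ohm's law: I = V / Z_total = (228.3 + j80.38) / (151 - j16.46) = 1.437 + j0.6889 A.
Step 6 — Convert to polar: |I| = 1.593 A, ∠I = 25.6°.

I = 1.593∠25.6° A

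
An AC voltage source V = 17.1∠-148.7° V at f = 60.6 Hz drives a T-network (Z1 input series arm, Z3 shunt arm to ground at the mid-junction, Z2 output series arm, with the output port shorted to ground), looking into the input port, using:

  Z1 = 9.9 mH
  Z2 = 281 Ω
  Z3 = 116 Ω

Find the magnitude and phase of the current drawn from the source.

Step 1 — Angular frequency: ω = 2π·f = 2π·60.6 = 380.8 rad/s.
Step 2 — Component impedances:
  Z1: Z = jωL = j·380.8·0.0099 = 0 + j3.77 Ω
  Z2: Z = R = 281 Ω
  Z3: Z = R = 116 Ω
Step 3 — With the output port shorted to ground, the output series arm Z2 runs from the junction to ground; the shunt arm Z3 also runs from the junction to ground. They appear in parallel: Z3 || Z2 = 82.11 Ω.
Step 4 — Series with input arm Z1: Z_in = Z1 + (Z3 || Z2) = 82.11 + j3.77 Ω = 82.19∠2.6° Ω.
Step 5 — Source phasor: V = 17.1∠-148.7° V = -14.61 - j8.884 V.
Step 6 — Ohm's law: I = V / Z_total = (-14.61 - j8.884) / (82.11 + j3.77) = -0.1825 - j0.09982 A.
Step 7 — Convert to polar: |I| = 0.208 A, ∠I = -151.3°.

I = 0.208∠-151.3° A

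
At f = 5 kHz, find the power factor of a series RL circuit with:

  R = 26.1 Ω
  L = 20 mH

Step 1 — Angular frequency: ω = 2π·f = 2π·5000 = 3.142e+04 rad/s.
Step 2 — Component impedances:
  R: Z = R = 26.1 Ω
  L: Z = jωL = j·3.142e+04·0.02 = 0 + j628.3 Ω
Step 3 — Series combination: Z_total = R + L = 26.1 + j628.3 Ω = 628.9∠87.6° Ω.
Step 4 — Power factor: PF = cos(φ) = Re(Z)/|Z| = 26.1/628.9 = 0.0415.
Step 5 — Type: Im(Z) = 628.3 ⇒ lagging (phase φ = 87.6°).

PF = 0.0415 (lagging, φ = 87.6°)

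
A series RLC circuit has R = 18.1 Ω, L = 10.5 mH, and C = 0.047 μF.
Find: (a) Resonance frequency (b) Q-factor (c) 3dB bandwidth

Step 1 — Resonance: ω₀ = 1/√(LC) = 1/√(0.0105·4.7e-08) = 4.501e+04 rad/s.
Step 2 — f₀ = ω₀/(2π) = 7164 Hz.
Step 3 — Series Q: Q = ω₀L/R = 4.501e+04·0.0105/18.1 = 26.11.
Step 4 — Bandwidth: Δω = ω₀/Q = 1724 rad/s; BW = Δω/(2π) = 274.4 Hz.

(a) f₀ = 7164 Hz  (b) Q = 26.11  (c) BW = 274.4 Hz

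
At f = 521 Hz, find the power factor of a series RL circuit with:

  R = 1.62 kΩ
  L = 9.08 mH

Step 1 — Angular frequency: ω = 2π·f = 2π·521 = 3274 rad/s.
Step 2 — Component impedances:
  R: Z = R = 1620 Ω
  L: Z = jωL = j·3274·0.00908 = 0 + j29.72 Ω
Step 3 — Series combination: Z_total = R + L = 1620 + j29.72 Ω = 1620∠1.1° Ω.
Step 4 — Power factor: PF = cos(φ) = Re(Z)/|Z| = 1620/1620.3 = 0.9998.
Step 5 — Type: Im(Z) = 29.72 ⇒ lagging (phase φ = 1.1°).

PF = 0.9998 (lagging, φ = 1.1°)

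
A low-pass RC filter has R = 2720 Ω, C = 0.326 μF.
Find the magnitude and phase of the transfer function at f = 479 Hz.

Step 1 — Angular frequency: ω = 2π·479 = 3010 rad/s.
Step 2 — Transfer function: H(jω) = 1/(1 + jωRC).
Step 3 — Denominator: 1 + jωRC = 1 + j·3010·2720·3.26e-07 = 1 + j2.669.
Step 4 — H = 0.1231 - j0.3286.
Step 5 — Magnitude: |H| = 0.3509 (-9.1 dB); phase: φ = -69.5°.

|H| = 0.3509 (-9.1 dB), φ = -69.5°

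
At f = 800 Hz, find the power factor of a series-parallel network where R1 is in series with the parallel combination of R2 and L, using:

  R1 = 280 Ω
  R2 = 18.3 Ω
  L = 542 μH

Step 1 — Angular frequency: ω = 2π·f = 2π·800 = 5027 rad/s.
Step 2 — Component impedances:
  R1: Z = R = 280 Ω
  R2: Z = R = 18.3 Ω
  L: Z = jωL = j·5027·0.000542 = 0 + j2.724 Ω
Step 3 — Parallel branch: R2 || L = 1/(1/R2 + 1/L) = 0.3968 + j2.665 Ω.
Step 4 — Series with R1: Z_total = R1 + (R2 || L) = 280.4 + j2.665 Ω = 280.4∠0.5° Ω.
Step 5 — Power factor: PF = cos(φ) = Re(Z)/|Z| = 280.4/280.4 = 1.
Step 6 — Type: Im(Z) = 2.665 ⇒ lagging (phase φ = 0.5°).

PF = 1 (lagging, φ = 0.5°)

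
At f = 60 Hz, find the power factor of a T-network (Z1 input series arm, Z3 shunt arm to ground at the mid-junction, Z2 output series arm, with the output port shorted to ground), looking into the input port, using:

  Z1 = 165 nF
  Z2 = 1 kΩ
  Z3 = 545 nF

Step 1 — Angular frequency: ω = 2π·f = 2π·60 = 377 rad/s.
Step 2 — Component impedances:
  Z1: Z = 1/(jωC) = -j/(ω·C) = 0 - j1.608e+04 Ω
  Z2: Z = R = 1000 Ω
  Z3: Z = 1/(jωC) = -j/(ω·C) = 0 - j4867 Ω
Step 3 — With the output port shorted to ground, the output series arm Z2 runs from the junction to ground; the shunt arm Z3 also runs from the junction to ground. They appear in parallel: Z3 || Z2 = 959.5 - j197.1 Ω.
Step 4 — Series with input arm Z1: Z_in = Z1 + (Z3 || Z2) = 959.5 - j1.627e+04 Ω = 1.63e+04∠-86.6° Ω.
Step 5 — Power factor: PF = cos(φ) = Re(Z)/|Z| = 959.5/16302 = 0.05886.
Step 6 — Type: Im(Z) = -1.627e+04 ⇒ leading (phase φ = -86.6°).

PF = 0.05886 (leading, φ = -86.6°)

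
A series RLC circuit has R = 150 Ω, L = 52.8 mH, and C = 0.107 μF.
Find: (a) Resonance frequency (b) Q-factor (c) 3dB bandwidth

Step 1 — Resonance: ω₀ = 1/√(LC) = 1/√(0.0528·1.07e-07) = 1.33e+04 rad/s.
Step 2 — f₀ = ω₀/(2π) = 2117 Hz.
Step 3 — Series Q: Q = ω₀L/R = 1.33e+04·0.0528/150 = 4.683.
Step 4 — Bandwidth: Δω = ω₀/Q = 2841 rad/s; BW = Δω/(2π) = 452.1 Hz.

(a) f₀ = 2117 Hz  (b) Q = 4.683  (c) BW = 452.1 Hz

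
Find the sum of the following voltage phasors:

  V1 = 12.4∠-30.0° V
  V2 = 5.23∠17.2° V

Step 1 — Convert each phasor to rectangular form:
  V1 = 12.4·(cos(-30.0°) + j·sin(-30.0°)) = 10.74 - j6.2 V
  V2 = 5.23·(cos(17.2°) + j·sin(17.2°)) = 4.996 + j1.547 V
Step 2 — Sum components: V_total = 15.73 - j4.653 V.
Step 3 — Convert to polar: |V_total| = 16.41 V, ∠V_total = -16.5°.

V_total = 16.41∠-16.5° V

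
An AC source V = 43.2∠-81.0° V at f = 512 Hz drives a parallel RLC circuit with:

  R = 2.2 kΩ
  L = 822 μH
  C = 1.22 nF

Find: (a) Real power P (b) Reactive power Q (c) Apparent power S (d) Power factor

Step 1 — Angular frequency: ω = 2π·f = 2π·512 = 3217 rad/s.
Step 2 — Component impedances:
  R: Z = R = 2200 Ω
  L: Z = jωL = j·3217·0.000822 = 0 + j2.644 Ω
  C: Z = 1/(jωC) = -j/(ω·C) = 0 - j2.548e+05 Ω
Step 3 — Parallel combination: 1/Z_total = 1/R + 1/L + 1/C; Z_total = 0.003179 + j2.644 Ω = 2.644∠89.9° Ω.
Step 4 — Source phasor: V = 43.2∠-81.0° V = 6.758 - j42.67 V.
Step 5 — Current: I = V / Z = -16.13 - j2.575 A = 16.34∠-170.9° A.
Step 6 — Complex power: S = V·I* = 0.8483 + j705.7 VA.
Step 7 — Real power: P = Re(S) = 0.8483 W.
Step 8 — Reactive power: Q = Im(S) = 705.7 VAR.
Step 9 — Apparent power: |S| = 705.7 VA.
Step 10 — Power factor: PF = P/|S| = 0.001202 (lagging).

(a) P = 0.8483 W  (b) Q = 705.7 VAR  (c) S = 705.7 VA  (d) PF = 0.001202 (lagging)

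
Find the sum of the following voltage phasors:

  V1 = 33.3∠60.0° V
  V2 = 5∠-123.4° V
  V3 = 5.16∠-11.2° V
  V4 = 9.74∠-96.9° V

Step 1 — Convert each phasor to rectangular form:
  V1 = 33.3·(cos(60.0°) + j·sin(60.0°)) = 16.65 + j28.84 V
  V2 = 5·(cos(-123.4°) + j·sin(-123.4°)) = -2.752 - j4.174 V
  V3 = 5.16·(cos(-11.2°) + j·sin(-11.2°)) = 5.062 - j1.002 V
  V4 = 9.74·(cos(-96.9°) + j·sin(-96.9°)) = -1.17 - j9.669 V
Step 2 — Sum components: V_total = 17.79 + j13.99 V.
Step 3 — Convert to polar: |V_total| = 22.63 V, ∠V_total = 38.2°.

V_total = 22.63∠38.2° V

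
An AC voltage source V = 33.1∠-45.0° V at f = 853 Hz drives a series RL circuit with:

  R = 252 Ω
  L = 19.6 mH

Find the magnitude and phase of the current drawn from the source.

Step 1 — Angular frequency: ω = 2π·f = 2π·853 = 5360 rad/s.
Step 2 — Component impedances:
  R: Z = R = 252 Ω
  L: Z = jωL = j·5360·0.0196 = 0 + j105 Ω
Step 3 — Series combination: Z_total = R + L = 252 + j105 Ω = 273∠22.6° Ω.
Step 4 — Source phasor: V = 33.1∠-45.0° V = 23.41 - j23.41 V.
Step 5 — Ohm's law: I = V / Z_total = (23.41 - j23.41) / (252 + j105) = 0.04614 - j0.1121 A.
Step 6 — Convert to polar: |I| = 0.1212 A, ∠I = -67.6°.

I = 0.1212∠-67.6° A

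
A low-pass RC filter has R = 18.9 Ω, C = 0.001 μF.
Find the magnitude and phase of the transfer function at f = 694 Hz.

Step 1 — Angular frequency: ω = 2π·694 = 4361 rad/s.
Step 2 — Transfer function: H(jω) = 1/(1 + jωRC).
Step 3 — Denominator: 1 + jωRC = 1 + j·4361·18.9·1e-09 = 1 + j8.241e-05.
Step 4 — H = 1 - j8.241e-05.
Step 5 — Magnitude: |H| = 1 (-0.0 dB); phase: φ = -0.0°.

|H| = 1 (-0.0 dB), φ = -0.0°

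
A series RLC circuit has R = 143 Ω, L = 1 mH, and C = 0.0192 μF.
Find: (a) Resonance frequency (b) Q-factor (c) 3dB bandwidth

Step 1 — Resonance: ω₀ = 1/√(LC) = 1/√(0.001·1.92e-08) = 2.282e+05 rad/s.
Step 2 — f₀ = ω₀/(2π) = 3.632e+04 Hz.
Step 3 — Series Q: Q = ω₀L/R = 2.282e+05·0.001/143 = 1.596.
Step 4 — Bandwidth: Δω = ω₀/Q = 1.43e+05 rad/s; BW = Δω/(2π) = 2.276e+04 Hz.

(a) f₀ = 3.632e+04 Hz  (b) Q = 1.596  (c) BW = 2.276e+04 Hz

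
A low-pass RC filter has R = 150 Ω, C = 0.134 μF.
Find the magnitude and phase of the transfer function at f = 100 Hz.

Step 1 — Angular frequency: ω = 2π·100 = 628.3 rad/s.
Step 2 — Transfer function: H(jω) = 1/(1 + jωRC).
Step 3 — Denominator: 1 + jωRC = 1 + j·628.3·150·1.34e-07 = 1 + j0.01263.
Step 4 — H = 0.9998 - j0.01263.
Step 5 — Magnitude: |H| = 0.9999 (-0.0 dB); phase: φ = -0.7°.

|H| = 0.9999 (-0.0 dB), φ = -0.7°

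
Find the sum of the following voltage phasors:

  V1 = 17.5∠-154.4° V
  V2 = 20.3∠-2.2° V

Step 1 — Convert each phasor to rectangular form:
  V1 = 17.5·(cos(-154.4°) + j·sin(-154.4°)) = -15.78 - j7.562 V
  V2 = 20.3·(cos(-2.2°) + j·sin(-2.2°)) = 20.29 - j0.7793 V
Step 2 — Sum components: V_total = 4.503 - j8.341 V.
Step 3 — Convert to polar: |V_total| = 9.479 V, ∠V_total = -61.6°.

V_total = 9.479∠-61.6° V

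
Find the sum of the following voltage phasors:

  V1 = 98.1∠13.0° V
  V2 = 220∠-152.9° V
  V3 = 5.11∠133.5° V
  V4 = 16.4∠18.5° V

Step 1 — Convert each phasor to rectangular form:
  V1 = 98.1·(cos(13.0°) + j·sin(13.0°)) = 95.59 + j22.07 V
  V2 = 220·(cos(-152.9°) + j·sin(-152.9°)) = -195.8 - j100.2 V
  V3 = 5.11·(cos(133.5°) + j·sin(133.5°)) = -3.517 + j3.707 V
  V4 = 16.4·(cos(18.5°) + j·sin(18.5°)) = 15.55 + j5.204 V
Step 2 — Sum components: V_total = -88.23 - j69.24 V.
Step 3 — Convert to polar: |V_total| = 112.2 V, ∠V_total = -141.9°.

V_total = 112.2∠-141.9° V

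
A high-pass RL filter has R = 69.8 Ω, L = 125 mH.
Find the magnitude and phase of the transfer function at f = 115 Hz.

Step 1 — Angular frequency: ω = 2π·115 = 722.6 rad/s.
Step 2 — Transfer function: H(jω) = jωL/(R + jωL).
Step 3 — Numerator jωL = j·90.32; denominator R + jωL = 69.8 + j90.32.
Step 4 — H = 0.6261 + j0.4838.
Step 5 — Magnitude: |H| = 0.7913 (-2.0 dB); phase: φ = 37.7°.

|H| = 0.7913 (-2.0 dB), φ = 37.7°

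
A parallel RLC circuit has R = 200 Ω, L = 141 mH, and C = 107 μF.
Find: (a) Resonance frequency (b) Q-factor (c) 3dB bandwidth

Step 1 — Resonance: ω₀ = 1/√(LC) = 1/√(0.141·0.000107) = 257.5 rad/s.
Step 2 — f₀ = ω₀/(2π) = 40.97 Hz.
Step 3 — Parallel Q: Q = R/(ω₀L) = 200/(257.5·0.141) = 5.51.
Step 4 — Bandwidth: Δω = ω₀/Q = 46.73 rad/s; BW = Δω/(2π) = 7.437 Hz.

(a) f₀ = 40.97 Hz  (b) Q = 5.51  (c) BW = 7.437 Hz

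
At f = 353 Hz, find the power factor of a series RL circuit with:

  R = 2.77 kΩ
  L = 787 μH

Step 1 — Angular frequency: ω = 2π·f = 2π·353 = 2218 rad/s.
Step 2 — Component impedances:
  R: Z = R = 2770 Ω
  L: Z = jωL = j·2218·0.000787 = 0 + j1.746 Ω
Step 3 — Series combination: Z_total = R + L = 2770 + j1.746 Ω = 2770∠0.0° Ω.
Step 4 — Power factor: PF = cos(φ) = Re(Z)/|Z| = 2770/2770 = 1.
Step 5 — Type: Im(Z) = 1.746 ⇒ lagging (phase φ = 0.0°).

PF = 1 (lagging, φ = 0.0°)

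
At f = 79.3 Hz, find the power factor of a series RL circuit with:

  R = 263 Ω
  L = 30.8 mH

Step 1 — Angular frequency: ω = 2π·f = 2π·79.3 = 498.3 rad/s.
Step 2 — Component impedances:
  R: Z = R = 263 Ω
  L: Z = jωL = j·498.3·0.0308 = 0 + j15.35 Ω
Step 3 — Series combination: Z_total = R + L = 263 + j15.35 Ω = 263.4∠3.3° Ω.
Step 4 — Power factor: PF = cos(φ) = Re(Z)/|Z| = 263/263.45 = 0.9983.
Step 5 — Type: Im(Z) = 15.35 ⇒ lagging (phase φ = 3.3°).

PF = 0.9983 (lagging, φ = 3.3°)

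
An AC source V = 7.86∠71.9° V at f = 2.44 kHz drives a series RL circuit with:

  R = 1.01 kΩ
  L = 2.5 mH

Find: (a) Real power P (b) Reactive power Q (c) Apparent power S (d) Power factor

Step 1 — Angular frequency: ω = 2π·f = 2π·2440 = 1.533e+04 rad/s.
Step 2 — Component impedances:
  R: Z = R = 1010 Ω
  L: Z = jωL = j·1.533e+04·0.0025 = 0 + j38.33 Ω
Step 3 — Series combination: Z_total = R + L = 1010 + j38.33 Ω = 1011∠2.2° Ω.
Step 4 — Source phasor: V = 7.86∠71.9° V = 2.442 + j7.471 V.
Step 5 — Current: I = V / Z = 0.002695 + j0.007295 A = 0.007777∠69.7° A.
Step 6 — Complex power: S = V·I* = 0.06108 + j0.002318 VA.
Step 7 — Real power: P = Re(S) = 0.06108 W.
Step 8 — Reactive power: Q = Im(S) = 0.002318 VAR.
Step 9 — Apparent power: |S| = 0.06112 VA.
Step 10 — Power factor: PF = P/|S| = 0.9993 (lagging).

(a) P = 0.06108 W  (b) Q = 0.002318 VAR  (c) S = 0.06112 VA  (d) PF = 0.9993 (lagging)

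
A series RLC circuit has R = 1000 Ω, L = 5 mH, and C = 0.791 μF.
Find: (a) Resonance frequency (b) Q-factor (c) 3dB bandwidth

Step 1 — Resonance condition Im(Z)=0 gives ω₀ = 1/√(LC).
Step 2 — ω₀ = 1/√(0.005·7.91e-07) = 1.59e+04 rad/s.
Step 3 — f₀ = ω₀/(2π) = 2531 Hz.
Step 4 — Series Q: Q = ω₀L/R = 1.59e+04·0.005/1000 = 0.07951.
Step 5 — 3dB bandwidth: Δω = ω₀/Q = 2e+05 rad/s; BW = Δω/(2π) = 3.183e+04 Hz.

(a) f₀ = 2531 Hz  (b) Q = 0.07951  (c) BW = 3.183e+04 Hz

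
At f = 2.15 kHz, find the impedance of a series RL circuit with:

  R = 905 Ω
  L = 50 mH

Step 1 — Angular frequency: ω = 2π·f = 2π·2150 = 1.351e+04 rad/s.
Step 2 — Component impedances:
  R: Z = R = 905 Ω
  L: Z = jωL = j·1.351e+04·0.05 = 0 + j675.4 Ω
Step 3 — Series combination: Z_total = R + L = 905 + j675.4 Ω = 1129∠36.7° Ω.

Z = 905 + j675.4 Ω = 1129∠36.7° Ω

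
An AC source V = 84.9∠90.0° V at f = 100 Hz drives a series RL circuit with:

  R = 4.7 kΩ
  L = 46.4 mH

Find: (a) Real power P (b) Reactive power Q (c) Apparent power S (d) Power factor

Step 1 — Angular frequency: ω = 2π·f = 2π·100 = 628.3 rad/s.
Step 2 — Component impedances:
  R: Z = R = 4700 Ω
  L: Z = jωL = j·628.3·0.0464 = 0 + j29.15 Ω
Step 3 — Series combination: Z_total = R + L = 4700 + j29.15 Ω = 4700∠0.4° Ω.
Step 4 — Source phasor: V = 84.9∠90.0° V = 0 + j84.9 V.
Step 5 — Current: I = V / Z = 0.000112 + j0.01806 A = 0.01806∠89.6° A.
Step 6 — Complex power: S = V·I* = 1.534 + j0.009513 VA.
Step 7 — Real power: P = Re(S) = 1.534 W.
Step 8 — Reactive power: Q = Im(S) = 0.009513 VAR.
Step 9 — Apparent power: |S| = 1.534 VA.
Step 10 — Power factor: PF = P/|S| = 1 (lagging).

(a) P = 1.534 W  (b) Q = 0.009513 VAR  (c) S = 1.534 VA  (d) PF = 1 (lagging)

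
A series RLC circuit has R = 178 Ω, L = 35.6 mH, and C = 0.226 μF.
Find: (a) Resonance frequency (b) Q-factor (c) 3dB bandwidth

Step 1 — Resonance condition Im(Z)=0 gives ω₀ = 1/√(LC).
Step 2 — ω₀ = 1/√(0.0356·2.26e-07) = 1.115e+04 rad/s.
Step 3 — f₀ = ω₀/(2π) = 1774 Hz.
Step 4 — Series Q: Q = ω₀L/R = 1.115e+04·0.0356/178 = 2.23.
Step 5 — 3dB bandwidth: Δω = ω₀/Q = 5000 rad/s; BW = Δω/(2π) = 795.8 Hz.

(a) f₀ = 1774 Hz  (b) Q = 2.23  (c) BW = 795.8 Hz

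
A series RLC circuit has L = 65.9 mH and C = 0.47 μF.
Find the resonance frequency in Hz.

Step 1 — Resonance condition Im(Z)=0 gives ω₀ = 1/√(LC).
Step 2 — ω₀ = 1/√(0.0659·4.7e-07) = 5682 rad/s.
Step 3 — f₀ = ω₀/(2π) = 904.3 Hz.

f₀ = 904.3 Hz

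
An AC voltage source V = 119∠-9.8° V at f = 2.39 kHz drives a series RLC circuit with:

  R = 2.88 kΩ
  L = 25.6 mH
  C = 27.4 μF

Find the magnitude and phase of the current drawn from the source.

Step 1 — Angular frequency: ω = 2π·f = 2π·2390 = 1.502e+04 rad/s.
Step 2 — Component impedances:
  R: Z = R = 2880 Ω
  L: Z = jωL = j·1.502e+04·0.0256 = 0 + j384.4 Ω
  C: Z = 1/(jωC) = -j/(ω·C) = 0 - j2.43 Ω
Step 3 — Series combination: Z_total = R + L + C = 2880 + j382 Ω = 2905∠7.6° Ω.
Step 4 — Source phasor: V = 119∠-9.8° V = 117.3 - j20.25 V.
Step 5 — Ohm's law: I = V / Z_total = (117.3 - j20.25) / (2880 + j382) = 0.0391 - j0.01222 A.
Step 6 — Convert to polar: |I| = 0.04096 A, ∠I = -17.4°.

I = 0.04096∠-17.4° A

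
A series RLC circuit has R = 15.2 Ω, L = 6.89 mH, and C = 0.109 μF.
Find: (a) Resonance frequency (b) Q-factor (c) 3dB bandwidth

Step 1 — Resonance: ω₀ = 1/√(LC) = 1/√(0.00689·1.09e-07) = 3.649e+04 rad/s.
Step 2 — f₀ = ω₀/(2π) = 5808 Hz.
Step 3 — Series Q: Q = ω₀L/R = 3.649e+04·0.00689/15.2 = 16.54.
Step 4 — Bandwidth: Δω = ω₀/Q = 2206 rad/s; BW = Δω/(2π) = 351.1 Hz.

(a) f₀ = 5808 Hz  (b) Q = 16.54  (c) BW = 351.1 Hz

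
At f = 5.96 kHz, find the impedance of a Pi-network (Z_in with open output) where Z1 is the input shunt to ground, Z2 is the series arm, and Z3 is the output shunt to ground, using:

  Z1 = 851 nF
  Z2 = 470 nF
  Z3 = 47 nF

Step 1 — Angular frequency: ω = 2π·f = 2π·5960 = 3.745e+04 rad/s.
Step 2 — Component impedances:
  Z1: Z = 1/(jωC) = -j/(ω·C) = 0 - j31.38 Ω
  Z2: Z = 1/(jωC) = -j/(ω·C) = 0 - j56.82 Ω
  Z3: Z = 1/(jωC) = -j/(ω·C) = 0 - j568.2 Ω
Step 3 — With open output, the series arm Z2 and the output shunt Z3 appear in series to ground: Z2 + Z3 = 0 - j625 Ω.
Step 4 — Parallel with input shunt Z1: Z_in = Z1 || (Z2 + Z3) = 0 - j29.88 Ω = 29.88∠-90.0° Ω.

Z = 0 - j29.88 Ω = 29.88∠-90.0° Ω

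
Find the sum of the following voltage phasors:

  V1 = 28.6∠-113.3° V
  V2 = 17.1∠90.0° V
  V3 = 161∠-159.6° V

Step 1 — Convert each phasor to rectangular form:
  V1 = 28.6·(cos(-113.3°) + j·sin(-113.3°)) = -11.31 - j26.27 V
  V2 = 17.1·(cos(90.0°) + j·sin(90.0°)) = 0 + j17.1 V
  V3 = 161·(cos(-159.6°) + j·sin(-159.6°)) = -150.9 - j56.12 V
Step 2 — Sum components: V_total = -162.2 - j65.29 V.
Step 3 — Convert to polar: |V_total| = 174.9 V, ∠V_total = -158.1°.

V_total = 174.9∠-158.1° V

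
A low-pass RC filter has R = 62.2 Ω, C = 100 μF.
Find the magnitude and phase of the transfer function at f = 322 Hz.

Step 1 — Angular frequency: ω = 2π·322 = 2023 rad/s.
Step 2 — Transfer function: H(jω) = 1/(1 + jωRC).
Step 3 — Denominator: 1 + jωRC = 1 + j·2023·62.2·0.0001 = 1 + j12.58.
Step 4 — H = 0.006275 - j0.07897.
Step 5 — Magnitude: |H| = 0.07921 (-22.0 dB); phase: φ = -85.5°.

|H| = 0.07921 (-22.0 dB), φ = -85.5°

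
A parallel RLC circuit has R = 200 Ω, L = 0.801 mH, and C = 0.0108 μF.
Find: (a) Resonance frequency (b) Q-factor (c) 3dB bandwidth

Step 1 — Resonance: ω₀ = 1/√(LC) = 1/√(0.000801·1.08e-08) = 3.4e+05 rad/s.
Step 2 — f₀ = ω₀/(2π) = 5.411e+04 Hz.
Step 3 — Parallel Q: Q = R/(ω₀L) = 200/(3.4e+05·0.000801) = 0.7344.
Step 4 — Bandwidth: Δω = ω₀/Q = 4.63e+05 rad/s; BW = Δω/(2π) = 7.368e+04 Hz.

(a) f₀ = 5.411e+04 Hz  (b) Q = 0.7344  (c) BW = 7.368e+04 Hz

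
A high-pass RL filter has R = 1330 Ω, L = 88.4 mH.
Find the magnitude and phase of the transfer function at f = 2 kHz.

Step 1 — Angular frequency: ω = 2π·2000 = 1.257e+04 rad/s.
Step 2 — Transfer function: H(jω) = jωL/(R + jωL).
Step 3 — Numerator jωL = j·1111; denominator R + jωL = 1330 + j1111.
Step 4 — H = 0.4109 + j0.492.
Step 5 — Magnitude: |H| = 0.641 (-3.9 dB); phase: φ = 50.1°.

|H| = 0.641 (-3.9 dB), φ = 50.1°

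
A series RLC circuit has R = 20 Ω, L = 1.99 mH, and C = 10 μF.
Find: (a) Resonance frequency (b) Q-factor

Step 1 — Resonance condition Im(Z)=0 gives ω₀ = 1/√(LC).
Step 2 — ω₀ = 1/√(0.00199·1e-05) = 7089 rad/s.
Step 3 — f₀ = ω₀/(2π) = 1128 Hz.
Step 4 — Series Q: Q = ω₀L/R = 7089·0.00199/20 = 0.7053.

(a) f₀ = 1128 Hz  (b) Q = 0.7053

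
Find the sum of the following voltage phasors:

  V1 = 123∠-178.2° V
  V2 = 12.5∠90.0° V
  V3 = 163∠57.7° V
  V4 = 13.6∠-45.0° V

Step 1 — Convert each phasor to rectangular form:
  V1 = 123·(cos(-178.2°) + j·sin(-178.2°)) = -122.9 - j3.864 V
  V2 = 12.5·(cos(90.0°) + j·sin(90.0°)) = 0 + j12.5 V
  V3 = 163·(cos(57.7°) + j·sin(57.7°)) = 87.1 + j137.8 V
  V4 = 13.6·(cos(-45.0°) + j·sin(-45.0°)) = 9.617 - j9.617 V
Step 2 — Sum components: V_total = -26.22 + j136.8 V.
Step 3 — Convert to polar: |V_total| = 139.3 V, ∠V_total = 100.9°.

V_total = 139.3∠100.9° V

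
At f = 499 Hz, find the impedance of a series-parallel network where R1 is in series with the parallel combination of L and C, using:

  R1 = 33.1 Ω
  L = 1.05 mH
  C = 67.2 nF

Step 1 — Angular frequency: ω = 2π·f = 2π·499 = 3135 rad/s.
Step 2 — Component impedances:
  R1: Z = R = 33.1 Ω
  L: Z = jωL = j·3135·0.00105 = 0 + j3.292 Ω
  C: Z = 1/(jωC) = -j/(ω·C) = 0 - j4746 Ω
Step 3 — Parallel branch: L || C = 1/(1/L + 1/C) = 0 + j3.294 Ω.
Step 4 — Series with R1: Z_total = R1 + (L || C) = 33.1 + j3.294 Ω = 33.26∠5.7° Ω.

Z = 33.1 + j3.294 Ω = 33.26∠5.7° Ω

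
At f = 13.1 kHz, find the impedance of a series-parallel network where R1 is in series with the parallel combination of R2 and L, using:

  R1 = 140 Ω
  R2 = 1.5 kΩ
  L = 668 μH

Step 1 — Angular frequency: ω = 2π·f = 2π·1.31e+04 = 8.231e+04 rad/s.
Step 2 — Component impedances:
  R1: Z = R = 140 Ω
  R2: Z = R = 1500 Ω
  L: Z = jωL = j·8.231e+04·0.000668 = 0 + j54.98 Ω
Step 3 — Parallel branch: R2 || L = 1/(1/R2 + 1/L) = 2.013 + j54.91 Ω.
Step 4 — Series with R1: Z_total = R1 + (R2 || L) = 142 + j54.91 Ω = 152.3∠21.1° Ω.

Z = 142 + j54.91 Ω = 152.3∠21.1° Ω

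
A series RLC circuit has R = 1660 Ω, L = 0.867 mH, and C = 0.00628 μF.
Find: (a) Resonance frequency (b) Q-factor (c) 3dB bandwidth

Step 1 — Resonance: ω₀ = 1/√(LC) = 1/√(0.000867·6.28e-09) = 4.286e+05 rad/s.
Step 2 — f₀ = ω₀/(2π) = 6.821e+04 Hz.
Step 3 — Series Q: Q = ω₀L/R = 4.286e+05·0.000867/1660 = 0.2238.
Step 4 — Bandwidth: Δω = ω₀/Q = 1.915e+06 rad/s; BW = Δω/(2π) = 3.047e+05 Hz.

(a) f₀ = 6.821e+04 Hz  (b) Q = 0.2238  (c) BW = 3.047e+05 Hz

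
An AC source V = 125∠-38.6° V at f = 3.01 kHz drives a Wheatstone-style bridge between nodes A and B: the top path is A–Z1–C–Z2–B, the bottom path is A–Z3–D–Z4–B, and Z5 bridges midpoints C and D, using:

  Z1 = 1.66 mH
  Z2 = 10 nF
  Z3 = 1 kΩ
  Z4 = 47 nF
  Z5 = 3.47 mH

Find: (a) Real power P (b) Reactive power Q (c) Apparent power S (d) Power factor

Step 1 — Angular frequency: ω = 2π·f = 2π·3010 = 1.891e+04 rad/s.
Step 2 — Component impedances:
  Z1: Z = jωL = j·1.891e+04·0.00166 = 0 + j31.39 Ω
  Z2: Z = 1/(jωC) = -j/(ω·C) = 0 - j5288 Ω
  Z3: Z = R = 1000 Ω
  Z4: Z = 1/(jωC) = -j/(ω·C) = 0 - j1125 Ω
  Z5: Z = jωL = j·1.891e+04·0.00347 = 0 + j65.63 Ω
Step 3 — Bridge requires nodal analysis (the Z5 bridge couples midpoints C and D, so the two paths cannot be reduced to a simple series/parallel combination). Setting node B to ground and injecting 1 A at node A, the 3-node admittance system at A, C, D solves to V_A = Z_AB = 7.337 - j851.9 Ω = 851.9∠-89.5° Ω.
Step 4 — Source phasor: V = 125∠-38.6° V = 97.69 - j77.98 V.
Step 5 — Current: I = V / Z = 0.09253 + j0.1139 A = 0.1467∠50.9° A.
Step 6 — Complex power: S = V·I* = 0.158 - j18.34 VA.
Step 7 — Real power: P = Re(S) = 0.158 W.
Step 8 — Reactive power: Q = Im(S) = -18.34 VAR.
Step 9 — Apparent power: |S| = 18.34 VA.
Step 10 — Power factor: PF = P/|S| = 0.008613 (leading).

(a) P = 0.158 W  (b) Q = -18.34 VAR  (c) S = 18.34 VA  (d) PF = 0.008613 (leading)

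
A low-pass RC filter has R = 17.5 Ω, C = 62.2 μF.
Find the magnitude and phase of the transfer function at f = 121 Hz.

Step 1 — Angular frequency: ω = 2π·121 = 760.3 rad/s.
Step 2 — Transfer function: H(jω) = 1/(1 + jωRC).
Step 3 — Denominator: 1 + jωRC = 1 + j·760.3·17.5·6.22e-05 = 1 + j0.8275.
Step 4 — H = 0.5935 - j0.4912.
Step 5 — Magnitude: |H| = 0.7704 (-2.3 dB); phase: φ = -39.6°.

|H| = 0.7704 (-2.3 dB), φ = -39.6°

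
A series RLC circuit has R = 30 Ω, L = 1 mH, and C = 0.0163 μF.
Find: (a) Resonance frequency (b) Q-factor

Step 1 — Resonance condition Im(Z)=0 gives ω₀ = 1/√(LC).
Step 2 — ω₀ = 1/√(0.001·1.63e-08) = 2.477e+05 rad/s.
Step 3 — f₀ = ω₀/(2π) = 3.942e+04 Hz.
Step 4 — Series Q: Q = ω₀L/R = 2.477e+05·0.001/30 = 8.256.

(a) f₀ = 3.942e+04 Hz  (b) Q = 8.256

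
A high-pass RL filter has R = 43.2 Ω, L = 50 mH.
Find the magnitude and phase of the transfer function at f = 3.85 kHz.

Step 1 — Angular frequency: ω = 2π·3850 = 2.419e+04 rad/s.
Step 2 — Transfer function: H(jω) = jωL/(R + jωL).
Step 3 — Numerator jωL = j·1210; denominator R + jωL = 43.2 + j1210.
Step 4 — H = 0.9987 + j0.03567.
Step 5 — Magnitude: |H| = 0.9994 (-0.0 dB); phase: φ = 2.0°.

|H| = 0.9994 (-0.0 dB), φ = 2.0°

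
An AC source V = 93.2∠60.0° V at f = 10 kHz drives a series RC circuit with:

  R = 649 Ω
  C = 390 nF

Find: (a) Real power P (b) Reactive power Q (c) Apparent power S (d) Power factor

Step 1 — Angular frequency: ω = 2π·f = 2π·1e+04 = 6.283e+04 rad/s.
Step 2 — Component impedances:
  R: Z = R = 649 Ω
  C: Z = 1/(jωC) = -j/(ω·C) = 0 - j40.81 Ω
Step 3 — Series combination: Z_total = R + C = 649 - j40.81 Ω = 650.3∠-3.6° Ω.
Step 4 — Source phasor: V = 93.2∠60.0° V = 46.6 + j80.71 V.
Step 5 — Current: I = V / Z = 0.06373 + j0.1284 A = 0.1433∠63.6° A.
Step 6 — Complex power: S = V·I* = 13.33 - j0.8383 VA.
Step 7 — Real power: P = Re(S) = 13.33 W.
Step 8 — Reactive power: Q = Im(S) = -0.8383 VAR.
Step 9 — Apparent power: |S| = 13.36 VA.
Step 10 — Power factor: PF = P/|S| = 0.998 (leading).

(a) P = 13.33 W  (b) Q = -0.8383 VAR  (c) S = 13.36 VA  (d) PF = 0.998 (leading)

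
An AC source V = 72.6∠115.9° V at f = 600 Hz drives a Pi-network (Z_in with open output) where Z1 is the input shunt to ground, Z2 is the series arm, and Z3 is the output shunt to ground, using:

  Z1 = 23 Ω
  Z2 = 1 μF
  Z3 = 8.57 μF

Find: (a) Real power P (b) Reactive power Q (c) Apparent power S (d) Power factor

Step 1 — Angular frequency: ω = 2π·f = 2π·600 = 3770 rad/s.
Step 2 — Component impedances:
  Z1: Z = R = 23 Ω
  Z2: Z = 1/(jωC) = -j/(ω·C) = 0 - j265.3 Ω
  Z3: Z = 1/(jωC) = -j/(ω·C) = 0 - j30.95 Ω
Step 3 — With open output, the series arm Z2 and the output shunt Z3 appear in series to ground: Z2 + Z3 = 0 - j296.2 Ω.
Step 4 — Parallel with input shunt Z1: Z_in = Z1 || (Z2 + Z3) = 22.86 - j1.775 Ω = 22.93∠-4.4° Ω.
Step 5 — Source phasor: V = 72.6∠115.9° V = -31.71 + j65.31 V.
Step 6 — Current: I = V / Z = -1.599 + j2.732 A = 3.166∠120.3° A.
Step 7 — Complex power: S = V·I* = 229.2 - j17.79 VA.
Step 8 — Real power: P = Re(S) = 229.2 W.
Step 9 — Reactive power: Q = Im(S) = -17.79 VAR.
Step 10 — Apparent power: |S| = 229.9 VA.
Step 11 — Power factor: PF = P/|S| = 0.997 (leading).

(a) P = 229.2 W  (b) Q = -17.79 VAR  (c) S = 229.9 VA  (d) PF = 0.997 (leading)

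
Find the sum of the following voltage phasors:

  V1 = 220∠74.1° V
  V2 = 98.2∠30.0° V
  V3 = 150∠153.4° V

Step 1 — Convert each phasor to rectangular form:
  V1 = 220·(cos(74.1°) + j·sin(74.1°)) = 60.27 + j211.6 V
  V2 = 98.2·(cos(30.0°) + j·sin(30.0°)) = 85.04 + j49.1 V
  V3 = 150·(cos(153.4°) + j·sin(153.4°)) = -134.1 + j67.16 V
Step 2 — Sum components: V_total = 11.19 + j327.8 V.
Step 3 — Convert to polar: |V_total| = 328 V, ∠V_total = 88.0°.

V_total = 328∠88.0° V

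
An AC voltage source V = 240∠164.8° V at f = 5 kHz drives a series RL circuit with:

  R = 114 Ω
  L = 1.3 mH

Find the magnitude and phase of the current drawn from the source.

Step 1 — Angular frequency: ω = 2π·f = 2π·5000 = 3.142e+04 rad/s.
Step 2 — Component impedances:
  R: Z = R = 114 Ω
  L: Z = jωL = j·3.142e+04·0.0013 = 0 + j40.84 Ω
Step 3 — Series combination: Z_total = R + L = 114 + j40.84 Ω = 121.1∠19.7° Ω.
Step 4 — Source phasor: V = 240∠164.8° V = -231.6 + j62.93 V.
Step 5 — Ohm's law: I = V / Z_total = (-231.6 + j62.93) / (114 + j40.84) = -1.625 + j1.134 A.
Step 6 — Convert to polar: |I| = 1.982 A, ∠I = 145.1°.

I = 1.982∠145.1° A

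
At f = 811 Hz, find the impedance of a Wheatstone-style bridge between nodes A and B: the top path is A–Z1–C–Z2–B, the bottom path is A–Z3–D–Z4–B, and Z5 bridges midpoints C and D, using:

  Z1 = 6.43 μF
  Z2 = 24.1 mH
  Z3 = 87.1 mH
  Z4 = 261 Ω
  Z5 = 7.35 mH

Step 1 — Angular frequency: ω = 2π·f = 2π·811 = 5096 rad/s.
Step 2 — Component impedances:
  Z1: Z = 1/(jωC) = -j/(ω·C) = 0 - j30.52 Ω
  Z2: Z = jωL = j·5096·0.0241 = 0 + j122.8 Ω
  Z3: Z = jωL = j·5096·0.0871 = 0 + j443.8 Ω
  Z4: Z = R = 261 Ω
  Z5: Z = jωL = j·5096·0.00735 = 0 + j37.45 Ω
Step 3 — Bridge requires nodal analysis (the Z5 bridge couples midpoints C and D, so the two paths cannot be reduced to a simple series/parallel combination). Setting node B to ground and injecting 1 A at node A, the 3-node admittance system at A, C, D solves to V_A = Z_AB = 40.68 + j65.73 Ω = 77.3∠58.2° Ω.

Z = 40.68 + j65.73 Ω = 77.3∠58.2° Ω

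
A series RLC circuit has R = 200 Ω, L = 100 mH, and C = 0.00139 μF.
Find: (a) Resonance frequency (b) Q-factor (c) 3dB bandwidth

Step 1 — Resonance condition Im(Z)=0 gives ω₀ = 1/√(LC).
Step 2 — ω₀ = 1/√(0.1·1.39e-09) = 8.482e+04 rad/s.
Step 3 — f₀ = ω₀/(2π) = 1.35e+04 Hz.
Step 4 — Series Q: Q = ω₀L/R = 8.482e+04·0.1/200 = 42.41.
Step 5 — 3dB bandwidth: Δω = ω₀/Q = 2000 rad/s; BW = Δω/(2π) = 318.3 Hz.

(a) f₀ = 1.35e+04 Hz  (b) Q = 42.41  (c) BW = 318.3 Hz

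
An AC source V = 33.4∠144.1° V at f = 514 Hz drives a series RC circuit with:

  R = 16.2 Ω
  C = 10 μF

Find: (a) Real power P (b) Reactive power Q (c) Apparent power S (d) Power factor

Step 1 — Angular frequency: ω = 2π·f = 2π·514 = 3230 rad/s.
Step 2 — Component impedances:
  R: Z = R = 16.2 Ω
  C: Z = 1/(jωC) = -j/(ω·C) = 0 - j30.96 Ω
Step 3 — Series combination: Z_total = R + C = 16.2 - j30.96 Ω = 34.95∠-62.4° Ω.
Step 4 — Source phasor: V = 33.4∠144.1° V = -27.06 + j19.58 V.
Step 5 — Current: I = V / Z = -0.8555 - j0.4262 A = 0.9558∠-153.5° A.
Step 6 — Complex power: S = V·I* = 14.8 - j28.29 VA.
Step 7 — Real power: P = Re(S) = 14.8 W.
Step 8 — Reactive power: Q = Im(S) = -28.29 VAR.
Step 9 — Apparent power: |S| = 31.92 VA.
Step 10 — Power factor: PF = P/|S| = 0.4636 (leading).

(a) P = 14.8 W  (b) Q = -28.29 VAR  (c) S = 31.92 VA  (d) PF = 0.4636 (leading)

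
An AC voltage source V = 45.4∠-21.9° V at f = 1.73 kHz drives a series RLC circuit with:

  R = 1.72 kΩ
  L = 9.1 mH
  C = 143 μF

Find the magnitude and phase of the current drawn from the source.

Step 1 — Angular frequency: ω = 2π·f = 2π·1730 = 1.087e+04 rad/s.
Step 2 — Component impedances:
  R: Z = R = 1720 Ω
  L: Z = jωL = j·1.087e+04·0.0091 = 0 + j98.92 Ω
  C: Z = 1/(jωC) = -j/(ω·C) = 0 - j0.6433 Ω
Step 3 — Series combination: Z_total = R + L + C = 1720 + j98.27 Ω = 1723∠3.3° Ω.
Step 4 — Source phasor: V = 45.4∠-21.9° V = 42.12 - j16.93 V.
Step 5 — Ohm's law: I = V / Z_total = (42.12 - j16.93) / (1720 + j98.27) = 0.02385 - j0.01121 A.
Step 6 — Convert to polar: |I| = 0.02635 A, ∠I = -25.2°.

I = 0.02635∠-25.2° A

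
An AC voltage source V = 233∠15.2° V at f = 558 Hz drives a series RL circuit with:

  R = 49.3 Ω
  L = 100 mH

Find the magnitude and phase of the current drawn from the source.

Step 1 — Angular frequency: ω = 2π·f = 2π·558 = 3506 rad/s.
Step 2 — Component impedances:
  R: Z = R = 49.3 Ω
  L: Z = jωL = j·3506·0.1 = 0 + j350.6 Ω
Step 3 — Series combination: Z_total = R + L = 49.3 + j350.6 Ω = 354.1∠82.0° Ω.
Step 4 — Source phasor: V = 233∠15.2° V = 224.8 + j61.09 V.
Step 5 — Ohm's law: I = V / Z_total = (224.8 + j61.09) / (49.3 + j350.6) = 0.2593 - j0.6049 A.
Step 6 — Convert to polar: |I| = 0.6581 A, ∠I = -66.8°.

I = 0.6581∠-66.8° A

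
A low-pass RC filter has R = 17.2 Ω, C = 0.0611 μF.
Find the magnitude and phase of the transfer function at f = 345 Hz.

Step 1 — Angular frequency: ω = 2π·345 = 2168 rad/s.
Step 2 — Transfer function: H(jω) = 1/(1 + jωRC).
Step 3 — Denominator: 1 + jωRC = 1 + j·2168·17.2·6.11e-08 = 1 + j0.002278.
Step 4 — H = 1 - j0.002278.
Step 5 — Magnitude: |H| = 1 (-0.0 dB); phase: φ = -0.1°.

|H| = 1 (-0.0 dB), φ = -0.1°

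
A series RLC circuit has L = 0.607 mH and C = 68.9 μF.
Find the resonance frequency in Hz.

Step 1 — Resonance condition Im(Z)=0 gives ω₀ = 1/√(LC).
Step 2 — ω₀ = 1/√(0.000607·6.89e-05) = 4890 rad/s.
Step 3 — f₀ = ω₀/(2π) = 778.2 Hz.

f₀ = 778.2 Hz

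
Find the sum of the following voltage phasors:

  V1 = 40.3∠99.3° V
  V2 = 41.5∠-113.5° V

Step 1 — Convert each phasor to rectangular form:
  V1 = 40.3·(cos(99.3°) + j·sin(99.3°)) = -6.513 + j39.77 V
  V2 = 41.5·(cos(-113.5°) + j·sin(-113.5°)) = -16.55 - j38.06 V
Step 2 — Sum components: V_total = -23.06 + j1.712 V.
Step 3 — Convert to polar: |V_total| = 23.12 V, ∠V_total = 175.8°.

V_total = 23.12∠175.8° V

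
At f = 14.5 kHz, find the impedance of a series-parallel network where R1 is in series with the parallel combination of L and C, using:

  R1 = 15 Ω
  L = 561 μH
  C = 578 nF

Step 1 — Angular frequency: ω = 2π·f = 2π·1.45e+04 = 9.111e+04 rad/s.
Step 2 — Component impedances:
  R1: Z = R = 15 Ω
  L: Z = jωL = j·9.111e+04·0.000561 = 0 + j51.11 Ω
  C: Z = 1/(jωC) = -j/(ω·C) = 0 - j18.99 Ω
Step 3 — Parallel branch: L || C = 1/(1/L + 1/C) = 0 - j30.22 Ω.
Step 4 — Series with R1: Z_total = R1 + (L || C) = 15 - j30.22 Ω = 33.74∠-63.6° Ω.

Z = 15 - j30.22 Ω = 33.74∠-63.6° Ω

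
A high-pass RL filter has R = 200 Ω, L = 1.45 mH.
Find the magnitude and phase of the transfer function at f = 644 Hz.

Step 1 — Angular frequency: ω = 2π·644 = 4046 rad/s.
Step 2 — Transfer function: H(jω) = jωL/(R + jωL).
Step 3 — Numerator jωL = j·5.867; denominator R + jωL = 200 + j5.867.
Step 4 — H = 0.0008599 + j0.02931.
Step 5 — Magnitude: |H| = 0.02932 (-30.7 dB); phase: φ = 88.3°.

|H| = 0.02932 (-30.7 dB), φ = 88.3°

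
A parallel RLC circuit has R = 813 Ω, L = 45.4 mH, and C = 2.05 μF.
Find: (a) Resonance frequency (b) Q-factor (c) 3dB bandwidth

Step 1 — Resonance: ω₀ = 1/√(LC) = 1/√(0.0454·2.05e-06) = 3278 rad/s.
Step 2 — f₀ = ω₀/(2π) = 521.7 Hz.
Step 3 — Parallel Q: Q = R/(ω₀L) = 813/(3278·0.0454) = 5.463.
Step 4 — Bandwidth: Δω = ω₀/Q = 600 rad/s; BW = Δω/(2π) = 95.49 Hz.

(a) f₀ = 521.7 Hz  (b) Q = 5.463  (c) BW = 95.49 Hz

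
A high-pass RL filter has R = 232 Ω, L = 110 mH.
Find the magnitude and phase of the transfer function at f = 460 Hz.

Step 1 — Angular frequency: ω = 2π·460 = 2890 rad/s.
Step 2 — Transfer function: H(jω) = jωL/(R + jωL).
Step 3 — Numerator jωL = j·317.9; denominator R + jωL = 232 + j317.9.
Step 4 — H = 0.6525 + j0.4762.
Step 5 — Magnitude: |H| = 0.8078 (-1.9 dB); phase: φ = 36.1°.

|H| = 0.8078 (-1.9 dB), φ = 36.1°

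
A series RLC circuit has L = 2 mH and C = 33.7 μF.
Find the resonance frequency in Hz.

Step 1 — Resonance condition Im(Z)=0 gives ω₀ = 1/√(LC).
Step 2 — ω₀ = 1/√(0.002·3.37e-05) = 3852 rad/s.
Step 3 — f₀ = ω₀/(2π) = 613 Hz.

f₀ = 613 Hz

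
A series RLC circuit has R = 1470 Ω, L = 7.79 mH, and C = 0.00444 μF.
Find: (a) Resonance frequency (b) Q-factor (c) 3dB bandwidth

Step 1 — Resonance: ω₀ = 1/√(LC) = 1/√(0.00779·4.44e-09) = 1.7e+05 rad/s.
Step 2 — f₀ = ω₀/(2π) = 2.706e+04 Hz.
Step 3 — Series Q: Q = ω₀L/R = 1.7e+05·0.00779/1470 = 0.9011.
Step 4 — Bandwidth: Δω = ω₀/Q = 1.887e+05 rad/s; BW = Δω/(2π) = 3.003e+04 Hz.

(a) f₀ = 2.706e+04 Hz  (b) Q = 0.9011  (c) BW = 3.003e+04 Hz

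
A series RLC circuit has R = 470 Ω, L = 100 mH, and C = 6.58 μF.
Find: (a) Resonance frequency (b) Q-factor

Step 1 — Resonance condition Im(Z)=0 gives ω₀ = 1/√(LC).
Step 2 — ω₀ = 1/√(0.1·6.58e-06) = 1233 rad/s.
Step 3 — f₀ = ω₀/(2π) = 196.2 Hz.
Step 4 — Series Q: Q = ω₀L/R = 1233·0.1/470 = 0.2623.

(a) f₀ = 196.2 Hz  (b) Q = 0.2623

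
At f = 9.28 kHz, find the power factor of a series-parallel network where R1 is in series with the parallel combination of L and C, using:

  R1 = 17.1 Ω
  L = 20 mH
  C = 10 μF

Step 1 — Angular frequency: ω = 2π·f = 2π·9280 = 5.831e+04 rad/s.
Step 2 — Component impedances:
  R1: Z = R = 17.1 Ω
  L: Z = jωL = j·5.831e+04·0.02 = 0 + j1166 Ω
  C: Z = 1/(jωC) = -j/(ω·C) = 0 - j1.715 Ω
Step 3 — Parallel branch: L || C = 1/(1/L + 1/C) = 0 - j1.718 Ω.
Step 4 — Series with R1: Z_total = R1 + (L || C) = 17.1 - j1.718 Ω = 17.19∠-5.7° Ω.
Step 5 — Power factor: PF = cos(φ) = Re(Z)/|Z| = 17.1/17.186 = 0.995.
Step 6 — Type: Im(Z) = -1.718 ⇒ leading (phase φ = -5.7°).

PF = 0.995 (leading, φ = -5.7°)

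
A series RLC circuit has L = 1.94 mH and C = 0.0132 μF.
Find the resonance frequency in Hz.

Step 1 — Resonance condition Im(Z)=0 gives ω₀ = 1/√(LC).
Step 2 — ω₀ = 1/√(0.00194·1.32e-08) = 1.976e+05 rad/s.
Step 3 — f₀ = ω₀/(2π) = 3.145e+04 Hz.

f₀ = 3.145e+04 Hz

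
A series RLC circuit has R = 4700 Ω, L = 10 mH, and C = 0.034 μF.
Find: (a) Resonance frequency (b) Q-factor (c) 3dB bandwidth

Step 1 — Resonance condition Im(Z)=0 gives ω₀ = 1/√(LC).
Step 2 — ω₀ = 1/√(0.01·3.4e-08) = 5.423e+04 rad/s.
Step 3 — f₀ = ω₀/(2π) = 8631 Hz.
Step 4 — Series Q: Q = ω₀L/R = 5.423e+04·0.01/4700 = 0.1154.
Step 5 — 3dB bandwidth: Δω = ω₀/Q = 4.7e+05 rad/s; BW = Δω/(2π) = 7.48e+04 Hz.

(a) f₀ = 8631 Hz  (b) Q = 0.1154  (c) BW = 7.48e+04 Hz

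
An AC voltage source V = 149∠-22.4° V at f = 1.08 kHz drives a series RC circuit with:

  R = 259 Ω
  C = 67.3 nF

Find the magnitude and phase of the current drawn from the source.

Step 1 — Angular frequency: ω = 2π·f = 2π·1080 = 6786 rad/s.
Step 2 — Component impedances:
  R: Z = R = 259 Ω
  C: Z = 1/(jωC) = -j/(ω·C) = 0 - j2190 Ω
Step 3 — Series combination: Z_total = R + C = 259 - j2190 Ω = 2205∠-83.3° Ω.
Step 4 — Source phasor: V = 149∠-22.4° V = 137.8 - j56.78 V.
Step 5 — Ohm's law: I = V / Z_total = (137.8 - j56.78) / (259 - j2190) = 0.03291 + j0.05902 A.
Step 6 — Convert to polar: |I| = 0.06758 A, ∠I = 60.9°.

I = 0.06758∠60.9° A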